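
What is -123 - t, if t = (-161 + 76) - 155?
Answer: 117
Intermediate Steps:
t = -240 (t = -85 - 155 = -240)
-123 - t = -123 - 1*(-240) = -123 + 240 = 117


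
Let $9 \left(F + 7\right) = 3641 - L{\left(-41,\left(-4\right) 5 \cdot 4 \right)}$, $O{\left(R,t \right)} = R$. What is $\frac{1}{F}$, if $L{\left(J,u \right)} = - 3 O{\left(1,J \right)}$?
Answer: $\frac{9}{3581} \approx 0.0025133$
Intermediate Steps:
$L{\left(J,u \right)} = -3$ ($L{\left(J,u \right)} = \left(-3\right) 1 = -3$)
$F = \frac{3581}{9}$ ($F = -7 + \frac{3641 - -3}{9} = -7 + \frac{3641 + 3}{9} = -7 + \frac{1}{9} \cdot 3644 = -7 + \frac{3644}{9} = \frac{3581}{9} \approx 397.89$)
$\frac{1}{F} = \frac{1}{\frac{3581}{9}} = \frac{9}{3581}$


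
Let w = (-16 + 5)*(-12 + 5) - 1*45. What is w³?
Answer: 32768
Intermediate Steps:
w = 32 (w = -11*(-7) - 45 = 77 - 45 = 32)
w³ = 32³ = 32768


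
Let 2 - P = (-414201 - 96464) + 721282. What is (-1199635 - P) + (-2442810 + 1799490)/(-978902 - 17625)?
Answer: -985584490220/996527 ≈ -9.8902e+5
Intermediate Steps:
P = -210615 (P = 2 - ((-414201 - 96464) + 721282) = 2 - (-510665 + 721282) = 2 - 1*210617 = 2 - 210617 = -210615)
(-1199635 - P) + (-2442810 + 1799490)/(-978902 - 17625) = (-1199635 - 1*(-210615)) + (-2442810 + 1799490)/(-978902 - 17625) = (-1199635 + 210615) - 643320/(-996527) = -989020 - 643320*(-1/996527) = -989020 + 643320/996527 = -985584490220/996527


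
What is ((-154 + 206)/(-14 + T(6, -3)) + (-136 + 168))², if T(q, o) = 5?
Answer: 55696/81 ≈ 687.60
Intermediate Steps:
((-154 + 206)/(-14 + T(6, -3)) + (-136 + 168))² = ((-154 + 206)/(-14 + 5) + (-136 + 168))² = (52/(-9) + 32)² = (52*(-⅑) + 32)² = (-52/9 + 32)² = (236/9)² = 55696/81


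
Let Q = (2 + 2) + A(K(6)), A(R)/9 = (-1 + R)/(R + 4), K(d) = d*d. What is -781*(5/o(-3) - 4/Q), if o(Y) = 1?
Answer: -345983/95 ≈ -3641.9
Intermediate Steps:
K(d) = d²
A(R) = 9*(-1 + R)/(4 + R) (A(R) = 9*((-1 + R)/(R + 4)) = 9*((-1 + R)/(4 + R)) = 9*(-1 + R)/(4 + R))
Q = 95/8 (Q = (2 + 2) + 9*(-1 + 6²)/(4 + 6²) = 4 + 9*(-1 + 36)/(4 + 36) = 4 + 9*35/40 = 4 + 9*(1/40)*35 = 4 + 63/8 = 95/8 ≈ 11.875)
-781*(5/o(-3) - 4/Q) = -781*(5/1 - 4/95/8) = -781*(5*1 - 4*8/95) = -781*(5 - 32/95) = -781*443/95 = -345983/95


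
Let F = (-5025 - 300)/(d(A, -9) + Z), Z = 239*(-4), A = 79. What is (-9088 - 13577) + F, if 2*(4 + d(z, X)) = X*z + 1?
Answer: -5959830/263 ≈ -22661.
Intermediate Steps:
d(z, X) = -7/2 + X*z/2 (d(z, X) = -4 + (X*z + 1)/2 = -4 + (1 + X*z)/2 = -4 + (1/2 + X*z/2) = -7/2 + X*z/2)
Z = -956
F = 1065/263 (F = (-5025 - 300)/((-7/2 + (1/2)*(-9)*79) - 956) = -5325/((-7/2 - 711/2) - 956) = -5325/(-359 - 956) = -5325/(-1315) = -5325*(-1/1315) = 1065/263 ≈ 4.0494)
(-9088 - 13577) + F = (-9088 - 13577) + 1065/263 = -22665 + 1065/263 = -5959830/263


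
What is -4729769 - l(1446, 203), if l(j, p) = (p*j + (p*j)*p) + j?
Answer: -64612967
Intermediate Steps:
l(j, p) = j + j*p + j*p**2 (l(j, p) = (j*p + (j*p)*p) + j = (j*p + j*p**2) + j = j + j*p + j*p**2)
-4729769 - l(1446, 203) = -4729769 - 1446*(1 + 203 + 203**2) = -4729769 - 1446*(1 + 203 + 41209) = -4729769 - 1446*41413 = -4729769 - 1*59883198 = -4729769 - 59883198 = -64612967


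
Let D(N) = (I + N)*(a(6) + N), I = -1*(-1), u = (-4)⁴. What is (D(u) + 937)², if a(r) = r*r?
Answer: 5773112361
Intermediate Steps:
a(r) = r²
u = 256
I = 1
D(N) = (1 + N)*(36 + N) (D(N) = (1 + N)*(6² + N) = (1 + N)*(36 + N))
(D(u) + 937)² = ((36 + 256² + 37*256) + 937)² = ((36 + 65536 + 9472) + 937)² = (75044 + 937)² = 75981² = 5773112361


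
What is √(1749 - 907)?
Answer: √842 ≈ 29.017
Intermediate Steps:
√(1749 - 907) = √842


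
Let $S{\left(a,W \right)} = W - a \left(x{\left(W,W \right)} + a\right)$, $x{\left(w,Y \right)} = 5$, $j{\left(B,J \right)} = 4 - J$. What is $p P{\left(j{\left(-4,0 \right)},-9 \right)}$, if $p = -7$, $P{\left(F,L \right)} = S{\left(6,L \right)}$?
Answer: $525$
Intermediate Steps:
$S{\left(a,W \right)} = W - a \left(5 + a\right)$
$P{\left(F,L \right)} = -66 + L$ ($P{\left(F,L \right)} = L - 6^{2} - 30 = L - 36 - 30 = -66 + L$)
$p P{\left(j{\left(-4,0 \right)},-9 \right)} = - 7 \left(-66 - 9\right) = \left(-7\right) \left(-75\right) = 525$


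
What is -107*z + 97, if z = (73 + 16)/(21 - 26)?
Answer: 10008/5 ≈ 2001.6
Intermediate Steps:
z = -89/5 (z = 89/(-5) = 89*(-⅕) = -89/5 ≈ -17.800)
-107*z + 97 = -107*(-89/5) + 97 = 9523/5 + 97 = 10008/5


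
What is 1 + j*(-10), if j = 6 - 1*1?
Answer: -49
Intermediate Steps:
j = 5 (j = 6 - 1 = 5)
1 + j*(-10) = 1 + 5*(-10) = 1 - 50 = -49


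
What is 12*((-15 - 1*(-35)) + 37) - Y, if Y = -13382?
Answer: 14066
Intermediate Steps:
12*((-15 - 1*(-35)) + 37) - Y = 12*((-15 - 1*(-35)) + 37) - 1*(-13382) = 12*((-15 + 35) + 37) + 13382 = 12*(20 + 37) + 13382 = 12*57 + 13382 = 684 + 13382 = 14066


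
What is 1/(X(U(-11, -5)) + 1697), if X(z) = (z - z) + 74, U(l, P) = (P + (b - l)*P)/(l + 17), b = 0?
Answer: 1/1771 ≈ 0.00056465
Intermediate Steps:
U(l, P) = (P - P*l)/(17 + l) (U(l, P) = (P + (0 - l)*P)/(l + 17) = (P + (-l)*P)/(17 + l) = (P - P*l)/(17 + l))
X(z) = 74 (X(z) = 0 + 74 = 74)
1/(X(U(-11, -5)) + 1697) = 1/(74 + 1697) = 1/1771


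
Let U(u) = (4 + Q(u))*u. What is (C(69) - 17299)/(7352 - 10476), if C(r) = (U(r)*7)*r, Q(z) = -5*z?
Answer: 5690903/1562 ≈ 3643.3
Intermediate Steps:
U(u) = u*(4 - 5*u) (U(u) = (4 - 5*u)*u = u*(4 - 5*u))
C(r) = 7*r**2*(4 - 5*r) (C(r) = ((r*(4 - 5*r))*7)*r = (7*r*(4 - 5*r))*r = 7*r**2*(4 - 5*r))
(C(69) - 17299)/(7352 - 10476) = (69**2*(28 - 35*69) - 17299)/(7352 - 10476) = (4761*(28 - 2415) - 17299)/(-3124) = (4761*(-2387) - 17299)*(-1/3124) = (-11364507 - 17299)*(-1/3124) = -11381806*(-1/3124) = 5690903/1562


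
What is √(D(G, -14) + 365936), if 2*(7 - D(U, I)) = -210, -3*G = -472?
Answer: 12*√2542 ≈ 605.02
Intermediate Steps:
G = 472/3 (G = -⅓*(-472) = 472/3 ≈ 157.33)
D(U, I) = 112 (D(U, I) = 7 - ½*(-210) = 7 + 105 = 112)
√(D(G, -14) + 365936) = √(112 + 365936) = √366048 = 12*√2542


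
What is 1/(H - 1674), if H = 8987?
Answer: 1/7313 ≈ 0.00013674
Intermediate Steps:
1/(H - 1674) = 1/(8987 - 1674) = 1/7313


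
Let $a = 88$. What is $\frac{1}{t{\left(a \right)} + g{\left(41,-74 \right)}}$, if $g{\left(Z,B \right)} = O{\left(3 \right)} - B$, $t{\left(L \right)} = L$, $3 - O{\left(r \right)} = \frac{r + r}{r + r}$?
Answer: $\frac{1}{164} \approx 0.0060976$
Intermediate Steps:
$O{\left(r \right)} = 2$ ($O{\left(r \right)} = 3 - \frac{r + r}{r + r} = 3 - \frac{2 r}{2 r} = 3 - 2 r \frac{1}{2 r} = 3 - 1 = 2$)
$g{\left(Z,B \right)} = 2 - B$
$\frac{1}{t{\left(a \right)} + g{\left(41,-74 \right)}} = \frac{1}{88 + \left(2 - -74\right)} = \frac{1}{88 + \left(2 + 74\right)} = \frac{1}{88 + 76} = \frac{1}{164}$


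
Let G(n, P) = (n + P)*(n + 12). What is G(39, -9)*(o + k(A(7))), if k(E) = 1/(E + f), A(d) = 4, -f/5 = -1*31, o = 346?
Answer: 28057650/53 ≈ 5.2939e+5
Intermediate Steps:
f = 155 (f = -(-5)*31 = -5*(-31) = 155)
G(n, P) = (12 + n)*(P + n) (G(n, P) = (P + n)*(12 + n) = (12 + n)*(P + n))
k(E) = 1/(155 + E) (k(E) = 1/(E + 155) = 1/(155 + E))
G(39, -9)*(o + k(A(7))) = (39**2 + 12*(-9) + 12*39 - 9*39)*(346 + 1/(155 + 4)) = (1521 - 108 + 468 - 351)*(346 + 1/159) = 1530*(346 + 1/159) = 1530*(55015/159) = 28057650/53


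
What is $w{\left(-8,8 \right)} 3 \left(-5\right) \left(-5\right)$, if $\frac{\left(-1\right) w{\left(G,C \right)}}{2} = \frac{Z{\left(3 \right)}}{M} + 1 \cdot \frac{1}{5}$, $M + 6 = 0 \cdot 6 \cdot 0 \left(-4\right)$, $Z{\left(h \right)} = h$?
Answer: $45$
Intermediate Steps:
$M = -6$ ($M = -6 + 0 \cdot 6 \cdot 0 \left(-4\right) = -6 + 0 \cdot 0 \left(-4\right) = -6 + 0 \left(-4\right) = -6 + 0 = -6$)
$w{\left(G,C \right)} = \frac{3}{5}$ ($w{\left(G,C \right)} = - 2 \left(\frac{3}{-6} + 1 \cdot \frac{1}{5}\right) = - 2 \left(3 \left(- \frac{1}{6}\right) + 1 \cdot \frac{1}{5}\right) = - 2 \left(- \frac{1}{2} + \frac{1}{5}\right) = \left(-2\right) \left(- \frac{3}{10}\right) = \frac{3}{5}$)
$w{\left(-8,8 \right)} 3 \left(-5\right) \left(-5\right) = \frac{3 \cdot 3 \left(-5\right) \left(-5\right)}{5} = \frac{3 \left(\left(-15\right) \left(-5\right)\right)}{5} = \frac{3}{5} \cdot 75 = 45$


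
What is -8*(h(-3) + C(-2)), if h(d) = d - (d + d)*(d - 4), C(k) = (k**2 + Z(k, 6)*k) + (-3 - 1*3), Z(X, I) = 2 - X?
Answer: 440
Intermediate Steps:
C(k) = -6 + k**2 + k*(2 - k) (C(k) = (k**2 + (2 - k)*k) + (-3 - 1*3) = (k**2 + k*(2 - k)) + (-3 - 3) = (k**2 + k*(2 - k)) - 6 = -6 + k**2 + k*(2 - k))
h(d) = d - 2*d*(-4 + d)
-8*(h(-3) + C(-2)) = -8*(-3*(9 - 2*(-3)) + (-6 + 2*(-2))) = -8*(-3*(9 + 6) + (-6 - 4)) = -8*(-3*15 - 10) = -8*(-45 - 10) = -8*(-55) = 440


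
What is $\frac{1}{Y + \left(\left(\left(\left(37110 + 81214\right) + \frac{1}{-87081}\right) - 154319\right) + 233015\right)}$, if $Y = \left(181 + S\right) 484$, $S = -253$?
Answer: $\frac{87081}{14122099931} \approx 6.1663 \cdot 10^{-6}$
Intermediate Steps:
$Y = -34848$ ($Y = \left(181 - 253\right) 484 = \left(-72\right) 484 = -34848$)
$\frac{1}{Y + \left(\left(\left(\left(37110 + 81214\right) + \frac{1}{-87081}\right) - 154319\right) + 233015\right)} = \frac{1}{-34848 + \left(\left(\left(\left(37110 + 81214\right) + \frac{1}{-87081}\right) - 154319\right) + 233015\right)} = \frac{1}{-34848 + \left(\left(\left(118324 - \frac{1}{87081}\right) - 154319\right) + 233015\right)} = \frac{1}{-34848 + \left(\left(\frac{10303772243}{87081} - 154319\right) + 233015\right)} = \frac{1}{-34848 + \left(- \frac{3134480596}{87081} + 233015\right)} = \frac{1}{-34848 + \frac{17156698619}{87081}} = \frac{1}{\frac{14122099931}{87081}} = \frac{87081}{14122099931}$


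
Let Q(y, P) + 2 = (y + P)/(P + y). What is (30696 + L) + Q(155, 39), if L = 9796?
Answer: 40491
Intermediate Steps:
Q(y, P) = -1 (Q(y, P) = -2 + (y + P)/(P + y) = -2 + (P + y)/(P + y) = -2 + 1 = -1)
(30696 + L) + Q(155, 39) = (30696 + 9796) - 1 = 40492 - 1 = 40491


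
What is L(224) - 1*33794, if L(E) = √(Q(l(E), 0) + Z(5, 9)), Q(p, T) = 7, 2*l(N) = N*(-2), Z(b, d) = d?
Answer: -33790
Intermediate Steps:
l(N) = -N (l(N) = (N*(-2))/2 = (-2*N)/2 = -N)
L(E) = 4 (L(E) = √(7 + 9) = √16 = 4)
L(224) - 1*33794 = 4 - 1*33794 = 4 - 33794 = -33790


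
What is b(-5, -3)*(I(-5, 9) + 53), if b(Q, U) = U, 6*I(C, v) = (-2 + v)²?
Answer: -367/2 ≈ -183.50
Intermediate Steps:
I(C, v) = (-2 + v)²/6
b(-5, -3)*(I(-5, 9) + 53) = -3*((-2 + 9)²/6 + 53) = -3*((⅙)*7² + 53) = -3*((⅙)*49 + 53) = -3*(49/6 + 53) = -3*367/6 = -367/2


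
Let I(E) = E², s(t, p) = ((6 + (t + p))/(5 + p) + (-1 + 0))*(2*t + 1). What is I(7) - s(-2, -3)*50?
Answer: -26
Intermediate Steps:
s(t, p) = (1 + 2*t)*(-1 + (6 + p + t)/(5 + p)) (s(t, p) = ((6 + (p + t))/(5 + p) - 1)*(1 + 2*t) = ((6 + p + t)/(5 + p) - 1)*(1 + 2*t) = (-1 + (6 + p + t)/(5 + p))*(1 + 2*t) = (1 + 2*t)*(-1 + (6 + p + t)/(5 + p)))
I(7) - s(-2, -3)*50 = 7² - (1 + 2*(-2)² + 3*(-2))/(5 - 3)*50 = 49 - (1 + 2*4 - 6)/2*50 = 49 - (1 + 8 - 6)/2*50 = 49 - (½)*3*50 = 49 - 3*50/2 = 49 - 1*75 = 49 - 75 = -26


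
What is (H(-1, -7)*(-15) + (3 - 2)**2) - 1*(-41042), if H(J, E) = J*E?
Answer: 40938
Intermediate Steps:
H(J, E) = E*J
(H(-1, -7)*(-15) + (3 - 2)**2) - 1*(-41042) = (-7*(-1)*(-15) + (3 - 2)**2) - 1*(-41042) = (7*(-15) + 1**2) + 41042 = (-105 + 1) + 41042 = -104 + 41042 = 40938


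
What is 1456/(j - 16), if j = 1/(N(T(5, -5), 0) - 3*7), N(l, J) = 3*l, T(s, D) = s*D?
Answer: -139776/1537 ≈ -90.941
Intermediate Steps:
T(s, D) = D*s
j = -1/96 (j = 1/(3*(-5*5) - 3*7) = 1/(3*(-25) - 21) = 1/(-75 - 21) = 1/(-96) = -1/96 ≈ -0.010417)
1456/(j - 16) = 1456/(-1/96 - 16) = 1456/(-1537/96) = 1456*(-96/1537) = -139776/1537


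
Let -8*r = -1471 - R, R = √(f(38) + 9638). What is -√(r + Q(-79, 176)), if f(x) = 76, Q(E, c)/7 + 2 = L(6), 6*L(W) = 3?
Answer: -√(2774 + 2*√9714)/4 ≈ -13.627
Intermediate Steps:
L(W) = ½ (L(W) = (⅙)*3 = ½)
Q(E, c) = -21/2 (Q(E, c) = -14 + 7*(½) = -14 + 7/2 = -21/2)
R = √9714 (R = √(76 + 9638) = √9714 ≈ 98.560)
r = 1471/8 + √9714/8 (r = -(-1471 - √9714)/8 = 1471/8 + √9714/8 ≈ 196.19)
-√(r + Q(-79, 176)) = -√((1471/8 + √9714/8) - 21/2) = -√(1387/8 + √9714/8)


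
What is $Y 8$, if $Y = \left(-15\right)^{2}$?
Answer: $1800$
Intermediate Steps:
$Y = 225$
$Y 8 = 225 \cdot 8 = 1800$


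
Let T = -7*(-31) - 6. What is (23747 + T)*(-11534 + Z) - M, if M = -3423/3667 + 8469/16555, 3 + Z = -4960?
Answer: -23993611886968368/60707185 ≈ -3.9524e+8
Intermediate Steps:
Z = -4963 (Z = -3 - 4960 = -4963)
T = 211 (T = 217 - 6 = 211)
M = -25611942/60707185 (M = -3423*1/3667 + 8469*(1/16555) = -3423/3667 + 8469/16555 = -25611942/60707185 ≈ -0.42189)
(23747 + T)*(-11534 + Z) - M = (23747 + 211)*(-11534 - 4963) - 1*(-25611942/60707185) = 23958*(-16497) + 25611942/60707185 = -395235126 + 25611942/60707185 = -23993611886968368/60707185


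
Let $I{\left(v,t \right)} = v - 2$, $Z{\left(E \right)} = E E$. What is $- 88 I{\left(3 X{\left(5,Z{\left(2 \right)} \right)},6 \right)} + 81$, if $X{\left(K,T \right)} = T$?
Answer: $-799$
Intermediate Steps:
$Z{\left(E \right)} = E^{2}$
$I{\left(v,t \right)} = -2 + v$
$- 88 I{\left(3 X{\left(5,Z{\left(2 \right)} \right)},6 \right)} + 81 = - 88 \left(-2 + 3 \cdot 2^{2}\right) + 81 = - 88 \left(-2 + 3 \cdot 4\right) + 81 = - 88 \left(-2 + 12\right) + 81 = \left(-88\right) 10 + 81 = -880 + 81 = -799$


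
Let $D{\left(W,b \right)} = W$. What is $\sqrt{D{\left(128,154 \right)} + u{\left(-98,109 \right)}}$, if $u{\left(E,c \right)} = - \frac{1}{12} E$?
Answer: $\frac{\sqrt{4902}}{6} \approx 11.669$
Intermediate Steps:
$u{\left(E,c \right)} = - \frac{E}{12}$ ($u{\left(E,c \right)} = \left(-1\right) \frac{1}{12} E = - \frac{E}{12}$)
$\sqrt{D{\left(128,154 \right)} + u{\left(-98,109 \right)}} = \sqrt{128 - - \frac{49}{6}} = \sqrt{128 + \frac{49}{6}} = \sqrt{\frac{817}{6}} = \frac{\sqrt{4902}}{6}$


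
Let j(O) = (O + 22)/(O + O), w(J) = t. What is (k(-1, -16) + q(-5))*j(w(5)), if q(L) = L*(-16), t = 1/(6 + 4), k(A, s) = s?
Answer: 7072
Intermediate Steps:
t = ⅒ (t = 1/10 = ⅒ ≈ 0.10000)
q(L) = -16*L
w(J) = ⅒
j(O) = (22 + O)/(2*O) (j(O) = (22 + O)/((2*O)) = (22 + O)*(1/(2*O)) = (22 + O)/(2*O))
(k(-1, -16) + q(-5))*j(w(5)) = (-16 - 16*(-5))*((22 + ⅒)/(2*(⅒))) = (-16 + 80)*((½)*10*(221/10)) = 64*(221/2) = 7072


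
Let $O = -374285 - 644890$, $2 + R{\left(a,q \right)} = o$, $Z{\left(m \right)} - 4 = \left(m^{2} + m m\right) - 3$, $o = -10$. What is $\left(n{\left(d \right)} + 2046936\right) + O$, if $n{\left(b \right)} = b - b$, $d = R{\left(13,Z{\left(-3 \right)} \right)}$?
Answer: $1027761$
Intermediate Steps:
$Z{\left(m \right)} = 1 + 2 m^{2}$ ($Z{\left(m \right)} = 4 - \left(3 - m^{2} - m m\right) = 4 + \left(\left(m^{2} + m^{2}\right) - 3\right) = 4 + \left(2 m^{2} - 3\right) = 4 + \left(-3 + 2 m^{2}\right) = 1 + 2 m^{2}$)
$R{\left(a,q \right)} = -12$ ($R{\left(a,q \right)} = -2 - 10 = -12$)
$d = -12$
$O = -1019175$
$n{\left(b \right)} = 0$
$\left(n{\left(d \right)} + 2046936\right) + O = \left(0 + 2046936\right) - 1019175 = 2046936 - 1019175 = 1027761$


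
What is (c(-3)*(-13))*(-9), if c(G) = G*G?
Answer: 1053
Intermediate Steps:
c(G) = G**2
(c(-3)*(-13))*(-9) = ((-3)**2*(-13))*(-9) = (9*(-13))*(-9) = -117*(-9) = 1053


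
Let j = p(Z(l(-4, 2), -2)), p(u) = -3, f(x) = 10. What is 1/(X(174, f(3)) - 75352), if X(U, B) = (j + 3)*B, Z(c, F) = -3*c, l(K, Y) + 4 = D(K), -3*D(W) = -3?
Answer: -1/75352 ≈ -1.3271e-5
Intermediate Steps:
D(W) = 1 (D(W) = -⅓*(-3) = 1)
l(K, Y) = -3 (l(K, Y) = -4 + 1 = -3)
j = -3
X(U, B) = 0 (X(U, B) = (-3 + 3)*B = 0*B = 0)
1/(X(174, f(3)) - 75352) = 1/(0 - 75352) = 1/(-75352) = -1/75352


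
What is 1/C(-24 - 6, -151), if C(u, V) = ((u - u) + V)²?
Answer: 1/22801 ≈ 4.3858e-5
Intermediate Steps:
C(u, V) = V² (C(u, V) = (0 + V)² = V²)
1/C(-24 - 6, -151) = 1/((-151)²) = 1/22801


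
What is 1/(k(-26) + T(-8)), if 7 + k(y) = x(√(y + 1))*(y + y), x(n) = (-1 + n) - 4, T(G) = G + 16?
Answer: 261/135721 + 260*I/135721 ≈ 0.0019231 + 0.0019157*I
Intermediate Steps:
T(G) = 16 + G
x(n) = -5 + n
k(y) = -7 + 2*y*(-5 + √(1 + y)) (k(y) = -7 + (-5 + √(y + 1))*(y + y) = -7 + (-5 + √(1 + y))*(2*y) = -7 + 2*y*(-5 + √(1 + y)))
1/(k(-26) + T(-8)) = 1/((-7 + 2*(-26)*(-5 + √(1 - 26))) + (16 - 8)) = 1/((-7 + 2*(-26)*(-5 + √(-25))) + 8) = 1/((-7 + 2*(-26)*(-5 + 5*I)) + 8) = 1/((-7 + (260 - 260*I)) + 8) = 1/((253 - 260*I) + 8) = 1/(261 - 260*I) = (261 + 260*I)/135721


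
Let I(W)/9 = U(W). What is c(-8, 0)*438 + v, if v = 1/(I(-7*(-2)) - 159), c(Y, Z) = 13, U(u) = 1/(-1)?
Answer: 956591/168 ≈ 5694.0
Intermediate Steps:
U(u) = -1
I(W) = -9 (I(W) = 9*(-1) = -9)
v = -1/168 (v = 1/(-9 - 159) = 1/(-168) = -1/168 ≈ -0.0059524)
c(-8, 0)*438 + v = 13*438 - 1/168 = 5694 - 1/168 = 956591/168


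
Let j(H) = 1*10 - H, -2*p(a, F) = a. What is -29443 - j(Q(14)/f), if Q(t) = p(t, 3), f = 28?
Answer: -117813/4 ≈ -29453.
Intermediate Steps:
p(a, F) = -a/2
Q(t) = -t/2
j(H) = 10 - H
-29443 - j(Q(14)/f) = -29443 - (10 - (-½*14)/28) = -29443 - (10 - (-7)/28) = -29443 - (10 - 1*(-¼)) = -29443 - (10 + ¼) = -29443 - 1*41/4 = -29443 - 41/4 = -117813/4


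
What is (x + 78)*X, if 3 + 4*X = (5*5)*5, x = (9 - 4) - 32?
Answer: 3111/2 ≈ 1555.5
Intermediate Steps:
x = -27 (x = 5 - 32 = -27)
X = 61/2 (X = -3/4 + ((5*5)*5)/4 = -3/4 + (25*5)/4 = -3/4 + (1/4)*125 = -3/4 + 125/4 = 61/2 ≈ 30.500)
(x + 78)*X = (-27 + 78)*(61/2) = 51*(61/2) = 3111/2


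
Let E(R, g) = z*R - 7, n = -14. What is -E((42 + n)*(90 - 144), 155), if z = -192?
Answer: -290297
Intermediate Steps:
E(R, g) = -7 - 192*R (E(R, g) = -192*R - 7 = -7 - 192*R)
-E((42 + n)*(90 - 144), 155) = -(-7 - 192*(42 - 14)*(90 - 144)) = -(-7 - 5376*(-54)) = -(-7 - 192*(-1512)) = -(-7 + 290304) = -1*290297 = -290297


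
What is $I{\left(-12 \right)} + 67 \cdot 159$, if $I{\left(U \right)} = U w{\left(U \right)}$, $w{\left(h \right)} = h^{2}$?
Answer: $8925$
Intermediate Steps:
$I{\left(U \right)} = U^{3}$ ($I{\left(U \right)} = U U^{2} = U^{3}$)
$I{\left(-12 \right)} + 67 \cdot 159 = \left(-12\right)^{3} + 67 \cdot 159 = -1728 + 10653 = 8925$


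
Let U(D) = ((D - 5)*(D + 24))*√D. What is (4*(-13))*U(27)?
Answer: -175032*√3 ≈ -3.0316e+5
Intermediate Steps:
U(D) = √D*(-5 + D)*(24 + D) (U(D) = ((-5 + D)*(24 + D))*√D = √D*(-5 + D)*(24 + D))
(4*(-13))*U(27) = (4*(-13))*(√27*(-120 + 27² + 19*27)) = -52*3*√3*(-120 + 729 + 513) = -52*3*√3*1122 = -175032*√3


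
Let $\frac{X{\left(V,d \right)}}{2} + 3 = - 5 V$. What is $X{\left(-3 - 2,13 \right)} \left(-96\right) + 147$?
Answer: $-4077$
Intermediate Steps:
$X{\left(V,d \right)} = -6 - 10 V$ ($X{\left(V,d \right)} = -6 + 2 \left(- 5 V\right) = -6 - 10 V$)
$X{\left(-3 - 2,13 \right)} \left(-96\right) + 147 = \left(-6 - 10 \left(-3 - 2\right)\right) \left(-96\right) + 147 = \left(-6 - -50\right) \left(-96\right) + 147 = \left(-6 + 50\right) \left(-96\right) + 147 = 44 \left(-96\right) + 147 = -4224 + 147 = -4077$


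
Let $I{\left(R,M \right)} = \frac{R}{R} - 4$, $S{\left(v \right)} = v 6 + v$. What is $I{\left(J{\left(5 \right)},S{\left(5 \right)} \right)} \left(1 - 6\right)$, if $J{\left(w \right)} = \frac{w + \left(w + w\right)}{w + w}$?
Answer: $15$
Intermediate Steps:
$S{\left(v \right)} = 7 v$ ($S{\left(v \right)} = 6 v + v = 7 v$)
$J{\left(w \right)} = \frac{3}{2}$ ($J{\left(w \right)} = \frac{w + 2 w}{2 w} = 3 w \frac{1}{2 w} = \frac{3}{2}$)
$I{\left(R,M \right)} = -3$ ($I{\left(R,M \right)} = 1 - 4 = -3$)
$I{\left(J{\left(5 \right)},S{\left(5 \right)} \right)} \left(1 - 6\right) = - 3 \left(1 - 6\right) = \left(-3\right) \left(-5\right) = 15$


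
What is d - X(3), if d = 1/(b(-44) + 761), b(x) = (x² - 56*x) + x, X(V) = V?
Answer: -15350/5117 ≈ -2.9998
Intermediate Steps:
b(x) = x² - 55*x
d = 1/5117 (d = 1/(-44*(-55 - 44) + 761) = 1/(-44*(-99) + 761) = 1/(4356 + 761) = 1/5117 ≈ 0.00019543)
d - X(3) = 1/5117 - 1*3 = 1/5117 - 3 = -15350/5117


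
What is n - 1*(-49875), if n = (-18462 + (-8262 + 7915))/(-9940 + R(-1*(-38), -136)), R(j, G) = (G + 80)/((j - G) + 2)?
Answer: 1558203989/31241 ≈ 49877.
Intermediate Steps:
R(j, G) = (80 + G)/(2 + j - G)
n = 59114/31241 (n = (-18462 + (-8262 + 7915))/(-9940 + (80 - 136)/(2 - 1*(-38) - 1*(-136))) = (-18462 - 347)/(-9940 - 56/(2 + 38 + 136)) = -18809/(-9940 - 56/176) = -18809/(-9940 + (1/176)*(-56)) = -18809/(-9940 - 7/22) = -18809/(-218687/22) = -18809*(-22/218687) = 59114/31241 ≈ 1.8922)
n - 1*(-49875) = 59114/31241 - 1*(-49875) = 59114/31241 + 49875 = 1558203989/31241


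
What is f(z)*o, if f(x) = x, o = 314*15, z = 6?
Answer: 28260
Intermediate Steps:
o = 4710
f(z)*o = 6*4710 = 28260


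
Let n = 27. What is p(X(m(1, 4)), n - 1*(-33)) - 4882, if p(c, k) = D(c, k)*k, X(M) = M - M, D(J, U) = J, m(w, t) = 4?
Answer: -4882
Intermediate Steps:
X(M) = 0
p(c, k) = c*k
p(X(m(1, 4)), n - 1*(-33)) - 4882 = 0*(27 - 1*(-33)) - 4882 = 0*(27 + 33) - 4882 = 0*60 - 4882 = 0 - 4882 = -4882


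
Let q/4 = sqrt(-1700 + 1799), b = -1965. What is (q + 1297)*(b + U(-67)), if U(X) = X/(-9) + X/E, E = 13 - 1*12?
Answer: -23632637/9 - 72884*sqrt(11)/3 ≈ -2.7064e+6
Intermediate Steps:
E = 1 (E = 13 - 12 = 1)
q = 12*sqrt(11) (q = 4*sqrt(-1700 + 1799) = 4*sqrt(99) = 4*(3*sqrt(11)) = 12*sqrt(11) ≈ 39.799)
U(X) = 8*X/9 (U(X) = X/(-9) + X/1 = X*(-1/9) + X*1 = -X/9 + X = 8*X/9)
(q + 1297)*(b + U(-67)) = (12*sqrt(11) + 1297)*(-1965 + (8/9)*(-67)) = (1297 + 12*sqrt(11))*(-1965 - 536/9) = (1297 + 12*sqrt(11))*(-18221/9) = -23632637/9 - 72884*sqrt(11)/3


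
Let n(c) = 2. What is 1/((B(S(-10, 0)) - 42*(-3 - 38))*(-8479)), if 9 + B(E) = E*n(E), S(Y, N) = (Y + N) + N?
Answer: -1/14354947 ≈ -6.9662e-8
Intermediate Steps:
S(Y, N) = Y + 2*N (S(Y, N) = (N + Y) + N = Y + 2*N)
B(E) = -9 + 2*E (B(E) = -9 + E*2 = -9 + 2*E)
1/((B(S(-10, 0)) - 42*(-3 - 38))*(-8479)) = 1/((-9 + 2*(-10 + 2*0)) - 42*(-3 - 38)*(-8479)) = -1/8479/((-9 + 2*(-10 + 0)) - 42*(-41)) = -1/8479/((-9 + 2*(-10)) + 1722) = -1/8479/((-9 - 20) + 1722) = -1/8479/(-29 + 1722) = -1/8479/1693 = (1/1693)*(-1/8479) = -1/14354947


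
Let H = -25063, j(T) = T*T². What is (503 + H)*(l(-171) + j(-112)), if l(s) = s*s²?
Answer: 157310213840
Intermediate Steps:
j(T) = T³
l(s) = s³
(503 + H)*(l(-171) + j(-112)) = (503 - 25063)*((-171)³ + (-112)³) = -24560*(-5000211 - 1404928) = -24560*(-6405139) = 157310213840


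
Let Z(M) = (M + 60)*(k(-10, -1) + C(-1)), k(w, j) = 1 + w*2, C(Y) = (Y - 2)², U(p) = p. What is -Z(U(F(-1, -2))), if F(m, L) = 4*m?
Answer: 560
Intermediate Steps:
C(Y) = (-2 + Y)²
k(w, j) = 1 + 2*w
Z(M) = -600 - 10*M (Z(M) = (M + 60)*((1 + 2*(-10)) + (-2 - 1)²) = (60 + M)*((1 - 20) + (-3)²) = (60 + M)*(-19 + 9) = (60 + M)*(-10) = -600 - 10*M)
-Z(U(F(-1, -2))) = -(-600 - 40*(-1)) = -(-600 - 10*(-4)) = -(-600 + 40) = -1*(-560) = 560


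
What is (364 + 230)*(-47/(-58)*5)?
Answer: 69795/29 ≈ 2406.7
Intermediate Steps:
(364 + 230)*(-47/(-58)*5) = 594*(-47*(-1/58)*5) = 594*((47/58)*5) = 594*(235/58) = 69795/29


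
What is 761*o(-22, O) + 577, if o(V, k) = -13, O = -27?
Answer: -9316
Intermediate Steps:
761*o(-22, O) + 577 = 761*(-13) + 577 = -9893 + 577 = -9316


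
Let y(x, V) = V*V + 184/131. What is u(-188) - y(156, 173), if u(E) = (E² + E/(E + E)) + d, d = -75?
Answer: 1398843/262 ≈ 5339.1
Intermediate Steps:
y(x, V) = 184/131 + V² (y(x, V) = V² + 184*(1/131) = V² + 184/131 = 184/131 + V²)
u(E) = -149/2 + E² (u(E) = (E² + E/(E + E)) - 75 = (E² + E/((2*E))) - 75 = (E² + (1/(2*E))*E) - 75 = (E² + ½) - 75 = (½ + E²) - 75 = -149/2 + E²)
u(-188) - y(156, 173) = (-149/2 + (-188)²) - (184/131 + 173²) = (-149/2 + 35344) - (184/131 + 29929) = 70539/2 - 1*3920883/131 = 70539/2 - 3920883/131 = 1398843/262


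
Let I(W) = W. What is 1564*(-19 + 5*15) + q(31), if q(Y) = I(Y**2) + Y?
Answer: 88576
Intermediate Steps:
q(Y) = Y + Y**2 (q(Y) = Y**2 + Y = Y + Y**2)
1564*(-19 + 5*15) + q(31) = 1564*(-19 + 5*15) + 31*(1 + 31) = 1564*(-19 + 75) + 31*32 = 1564*56 + 992 = 87584 + 992 = 88576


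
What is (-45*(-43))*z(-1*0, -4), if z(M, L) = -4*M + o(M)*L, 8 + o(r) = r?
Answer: 61920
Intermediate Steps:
o(r) = -8 + r
z(M, L) = -4*M + L*(-8 + M) (z(M, L) = -4*M + (-8 + M)*L = -4*M + L*(-8 + M))
(-45*(-43))*z(-1*0, -4) = (-45*(-43))*(-(-4)*0 - 4*(-8 - 1*0)) = 1935*(-4*0 - 4*(-8 + 0)) = 1935*(0 - 4*(-8)) = 1935*(0 + 32) = 1935*32 = 61920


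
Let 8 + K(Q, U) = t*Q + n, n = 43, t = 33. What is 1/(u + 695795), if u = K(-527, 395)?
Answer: 1/678439 ≈ 1.4740e-6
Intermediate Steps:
K(Q, U) = 35 + 33*Q (K(Q, U) = -8 + (33*Q + 43) = -8 + (43 + 33*Q) = 35 + 33*Q)
u = -17356 (u = 35 + 33*(-527) = 35 - 17391 = -17356)
1/(u + 695795) = 1/(-17356 + 695795) = 1/678439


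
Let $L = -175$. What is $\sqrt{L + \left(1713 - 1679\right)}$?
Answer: $i \sqrt{141} \approx 11.874 i$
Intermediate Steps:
$\sqrt{L + \left(1713 - 1679\right)} = \sqrt{-175 + \left(1713 - 1679\right)} = \sqrt{-175 + 34} = \sqrt{-141} = i \sqrt{141}$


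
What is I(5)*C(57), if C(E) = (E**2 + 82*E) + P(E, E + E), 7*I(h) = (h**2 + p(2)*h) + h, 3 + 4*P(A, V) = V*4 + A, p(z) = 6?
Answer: 483030/7 ≈ 69004.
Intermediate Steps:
P(A, V) = -3/4 + V + A/4 (P(A, V) = -3/4 + (V*4 + A)/4 = -3/4 + (4*V + A)/4 = -3/4 + (A + 4*V)/4 = -3/4 + (V + A/4) = -3/4 + V + A/4)
I(h) = h + h**2/7 (I(h) = ((h**2 + 6*h) + h)/7 = (h**2 + 7*h)/7 = h + h**2/7)
C(E) = -3/4 + E**2 + 337*E/4 (C(E) = (E**2 + 82*E) + (-3/4 + (E + E) + E/4) = (E**2 + 82*E) + (-3/4 + 2*E + E/4) = (E**2 + 82*E) + (-3/4 + 9*E/4) = -3/4 + E**2 + 337*E/4)
I(5)*C(57) = ((1/7)*5*(7 + 5))*(-3/4 + 57**2 + (337/4)*57) = ((1/7)*5*12)*(-3/4 + 3249 + 19209/4) = (60/7)*(16101/2) = 483030/7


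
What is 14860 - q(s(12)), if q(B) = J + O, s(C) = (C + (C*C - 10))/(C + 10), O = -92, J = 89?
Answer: 14863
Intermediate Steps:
s(C) = (-10 + C + C**2)/(10 + C) (s(C) = (C + (C**2 - 10))/(10 + C) = (C + (-10 + C**2))/(10 + C) = (-10 + C + C**2)/(10 + C))
q(B) = -3 (q(B) = 89 - 92 = -3)
14860 - q(s(12)) = 14860 - 1*(-3) = 14860 + 3 = 14863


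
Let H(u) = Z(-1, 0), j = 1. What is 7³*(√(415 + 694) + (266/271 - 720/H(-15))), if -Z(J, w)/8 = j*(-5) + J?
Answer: -1303057/271 + 343*√1109 ≈ 6614.1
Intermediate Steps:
Z(J, w) = 40 - 8*J (Z(J, w) = -8*(1*(-5) + J) = -8*(-5 + J) = 40 - 8*J)
H(u) = 48 (H(u) = 40 - 8*(-1) = 40 + 8 = 48)
7³*(√(415 + 694) + (266/271 - 720/H(-15))) = 7³*(√(415 + 694) + (266/271 - 720/48)) = 343*(√1109 + (266*(1/271) - 720*1/48)) = 343*(√1109 + (266/271 - 15)) = 343*(√1109 - 3799/271) = 343*(-3799/271 + √1109) = -1303057/271 + 343*√1109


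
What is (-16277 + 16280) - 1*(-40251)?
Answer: 40254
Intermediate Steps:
(-16277 + 16280) - 1*(-40251) = 3 + 40251 = 40254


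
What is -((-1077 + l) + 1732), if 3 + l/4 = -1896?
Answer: 6941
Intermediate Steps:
l = -7596 (l = -12 + 4*(-1896) = -12 - 7584 = -7596)
-((-1077 + l) + 1732) = -((-1077 - 7596) + 1732) = -(-8673 + 1732) = -1*(-6941) = 6941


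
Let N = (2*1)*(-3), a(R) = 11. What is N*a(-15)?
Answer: -66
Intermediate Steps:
N = -6 (N = 2*(-3) = -6)
N*a(-15) = -6*11 = -66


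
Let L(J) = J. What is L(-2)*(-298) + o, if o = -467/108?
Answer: 63901/108 ≈ 591.68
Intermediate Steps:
o = -467/108 (o = -467*1/108 = -467/108 ≈ -4.3241)
L(-2)*(-298) + o = -2*(-298) - 467/108 = 596 - 467/108 = 63901/108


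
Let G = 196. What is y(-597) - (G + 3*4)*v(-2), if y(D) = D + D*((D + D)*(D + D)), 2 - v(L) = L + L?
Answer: -851106537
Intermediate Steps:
v(L) = 2 - 2*L (v(L) = 2 - (L + L) = 2 - 2*L)
y(D) = D + 4*D³ (y(D) = D + D*((2*D)*(2*D)) = D + D*(4*D²) = D + 4*D³)
y(-597) - (G + 3*4)*v(-2) = (-597 + 4*(-597)³) - (196 + 3*4)*(2 - 2*(-2)) = (-597 + 4*(-212776173)) - (196 + 12)*(2 + 4) = (-597 - 851104692) - 208*6 = -851105289 - 1*1248 = -851105289 - 1248 = -851106537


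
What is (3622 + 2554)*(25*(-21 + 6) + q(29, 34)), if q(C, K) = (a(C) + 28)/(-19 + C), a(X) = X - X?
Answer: -11493536/5 ≈ -2.2987e+6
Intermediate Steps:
a(X) = 0
q(C, K) = 28/(-19 + C) (q(C, K) = (0 + 28)/(-19 + C) = 28/(-19 + C))
(3622 + 2554)*(25*(-21 + 6) + q(29, 34)) = (3622 + 2554)*(25*(-21 + 6) + 28/(-19 + 29)) = 6176*(25*(-15) + 28/10) = 6176*(-375 + 28*(⅒)) = 6176*(-375 + 14/5) = 6176*(-1861/5) = -11493536/5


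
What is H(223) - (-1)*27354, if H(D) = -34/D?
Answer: 6099908/223 ≈ 27354.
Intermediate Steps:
H(223) - (-1)*27354 = -34/223 - (-1)*27354 = -34*1/223 - 1*(-27354) = -34/223 + 27354 = 6099908/223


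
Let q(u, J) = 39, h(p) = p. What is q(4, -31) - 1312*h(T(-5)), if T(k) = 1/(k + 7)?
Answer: -617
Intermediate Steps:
T(k) = 1/(7 + k)
q(4, -31) - 1312*h(T(-5)) = 39 - 1312/(7 - 5) = 39 - 1312/2 = 39 - 1312*½ = 39 - 656 = -617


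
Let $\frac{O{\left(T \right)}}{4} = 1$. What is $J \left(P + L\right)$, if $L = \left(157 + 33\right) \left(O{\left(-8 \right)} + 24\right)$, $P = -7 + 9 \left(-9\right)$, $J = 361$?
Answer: $1888752$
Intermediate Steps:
$O{\left(T \right)} = 4$ ($O{\left(T \right)} = 4 \cdot 1 = 4$)
$P = -88$ ($P = -7 - 81 = -88$)
$L = 5320$ ($L = \left(157 + 33\right) \left(4 + 24\right) = 190 \cdot 28 = 5320$)
$J \left(P + L\right) = 361 \left(-88 + 5320\right) = 361 \cdot 5232 = 1888752$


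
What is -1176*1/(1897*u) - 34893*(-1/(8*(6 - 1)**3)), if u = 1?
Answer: 9288003/271000 ≈ 34.273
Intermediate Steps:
-1176*1/(1897*u) - 34893*(-1/(8*(6 - 1)**3)) = -1176/(1*1897) - 34893*(-1/(8*(6 - 1)**3)) = -1176/1897 - 34893/((-2*5)**3) = -1176*1/1897 - 34893/((-10)**3) = -168/271 - 34893/(-1000) = -168/271 - 34893*(-1/1000) = -168/271 + 34893/1000 = 9288003/271000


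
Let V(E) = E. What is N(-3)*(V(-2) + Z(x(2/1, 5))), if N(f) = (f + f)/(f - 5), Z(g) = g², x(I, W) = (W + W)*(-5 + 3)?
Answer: 597/2 ≈ 298.50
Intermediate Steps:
x(I, W) = -4*W (x(I, W) = (2*W)*(-2) = -4*W)
N(f) = 2*f/(-5 + f) (N(f) = (2*f)/(-5 + f) = 2*f/(-5 + f))
N(-3)*(V(-2) + Z(x(2/1, 5))) = (2*(-3)/(-5 - 3))*(-2 + (-4*5)²) = (2*(-3)/(-8))*(-2 + (-20)²) = (2*(-3)*(-⅛))*(-2 + 400) = (¾)*398 = 597/2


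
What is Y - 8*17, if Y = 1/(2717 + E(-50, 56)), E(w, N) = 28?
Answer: -373319/2745 ≈ -136.00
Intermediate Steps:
Y = 1/2745 (Y = 1/(2717 + 28) = 1/2745 ≈ 0.00036430)
Y - 8*17 = 1/2745 - 8*17 = 1/2745 - 136 = -373319/2745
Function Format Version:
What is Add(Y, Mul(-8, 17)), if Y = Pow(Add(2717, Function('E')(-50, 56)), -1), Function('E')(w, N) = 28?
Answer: Rational(-373319, 2745) ≈ -136.00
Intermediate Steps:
Y = Rational(1, 2745) (Y = Pow(Add(2717, 28), -1) = Pow(2745, -1) = Rational(1, 2745) ≈ 0.00036430)
Add(Y, Mul(-8, 17)) = Add(Rational(1, 2745), Mul(-8, 17)) = Add(Rational(1, 2745), -136) = Rational(-373319, 2745)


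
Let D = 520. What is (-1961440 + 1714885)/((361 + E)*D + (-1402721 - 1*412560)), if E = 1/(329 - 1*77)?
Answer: 15532965/102536213 ≈ 0.15149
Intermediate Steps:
E = 1/252 (E = 1/(329 - 77) = 1/252 ≈ 0.0039683)
(-1961440 + 1714885)/((361 + E)*D + (-1402721 - 1*412560)) = (-1961440 + 1714885)/((361 + 1/252)*520 + (-1402721 - 1*412560)) = -246555/((90973/252)*520 + (-1402721 - 412560)) = -246555/(11826490/63 - 1815281) = -246555/(-102536213/63) = -246555*(-63/102536213) = 15532965/102536213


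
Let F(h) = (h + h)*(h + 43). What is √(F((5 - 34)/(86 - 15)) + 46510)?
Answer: √234281518/71 ≈ 215.58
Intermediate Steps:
F(h) = 2*h*(43 + h) (F(h) = (2*h)*(43 + h) = 2*h*(43 + h))
√(F((5 - 34)/(86 - 15)) + 46510) = √(2*((5 - 34)/(86 - 15))*(43 + (5 - 34)/(86 - 15)) + 46510) = √(2*(-29/71)*(43 - 29/71) + 46510) = √(2*(-29/71)*(3024/71) + 46510) = √(-175392/5041 + 46510) = √(234281518/5041) = √234281518/71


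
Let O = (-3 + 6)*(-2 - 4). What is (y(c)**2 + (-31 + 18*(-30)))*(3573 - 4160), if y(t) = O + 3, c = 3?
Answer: 203102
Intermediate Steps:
O = -18 (O = 3*(-6) = -18)
y(t) = -15 (y(t) = -18 + 3 = -15)
(y(c)**2 + (-31 + 18*(-30)))*(3573 - 4160) = ((-15)**2 + (-31 + 18*(-30)))*(3573 - 4160) = (225 + (-31 - 540))*(-587) = (225 - 571)*(-587) = -346*(-587) = 203102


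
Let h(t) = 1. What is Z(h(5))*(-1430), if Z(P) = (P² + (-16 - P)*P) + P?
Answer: 21450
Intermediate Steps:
Z(P) = P + P² + P*(-16 - P) (Z(P) = (P² + P*(-16 - P)) + P = P + P² + P*(-16 - P))
Z(h(5))*(-1430) = -15*1*(-1430) = -15*(-1430) = 21450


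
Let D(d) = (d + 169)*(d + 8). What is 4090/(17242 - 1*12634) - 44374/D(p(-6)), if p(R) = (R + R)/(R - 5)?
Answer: -2997035429/107769600 ≈ -27.810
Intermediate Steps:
p(R) = 2*R/(-5 + R) (p(R) = (2*R)/(-5 + R) = 2*R/(-5 + R))
D(d) = (8 + d)*(169 + d) (D(d) = (169 + d)*(8 + d) = (8 + d)*(169 + d))
4090/(17242 - 1*12634) - 44374/D(p(-6)) = 4090/(17242 - 1*12634) - 44374/(1352 + (2*(-6)/(-5 - 6))² + 177*(2*(-6)/(-5 - 6))) = 4090/(17242 - 12634) - 44374/(1352 + (2*(-6)/(-11))² + 177*(2*(-6)/(-11))) = 4090/4608 - 44374/(1352 + (2*(-6)*(-1/11))² + 177*(2*(-6)*(-1/11))) = 4090*(1/4608) - 44374/(1352 + (12/11)² + 177*(12/11)) = 2045/2304 - 44374/(1352 + 144/121 + 2124/11) = 2045/2304 - 44374/187100/121 = 2045/2304 - 44374*121/187100 = 2045/2304 - 2684627/93550 = -2997035429/107769600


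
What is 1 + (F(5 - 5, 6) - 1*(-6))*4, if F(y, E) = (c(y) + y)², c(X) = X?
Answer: 25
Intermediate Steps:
F(y, E) = 4*y² (F(y, E) = (y + y)² = (2*y)² = 4*y²)
1 + (F(5 - 5, 6) - 1*(-6))*4 = 1 + (4*(5 - 5)² - 1*(-6))*4 = 1 + (4*0² + 6)*4 = 1 + (4*0 + 6)*4 = 1 + (0 + 6)*4 = 1 + 6*4 = 1 + 24 = 25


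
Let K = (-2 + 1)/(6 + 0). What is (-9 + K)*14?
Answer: -385/3 ≈ -128.33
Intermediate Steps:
K = -1/6 ≈ -0.16667
(-9 + K)*14 = (-9 - 1/6)*14 = -55/6*14 = -385/3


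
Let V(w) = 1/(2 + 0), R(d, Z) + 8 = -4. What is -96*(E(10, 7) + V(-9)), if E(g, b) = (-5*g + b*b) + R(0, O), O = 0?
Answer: 1200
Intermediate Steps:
R(d, Z) = -12 (R(d, Z) = -8 - 4 = -12)
E(g, b) = -12 + b² - 5*g (E(g, b) = (-5*g + b*b) - 12 = (-5*g + b²) - 12 = (b² - 5*g) - 12 = -12 + b² - 5*g)
V(w) = ½ (V(w) = 1/2 = ½)
-96*(E(10, 7) + V(-9)) = -96*((-12 + 7² - 5*10) + ½) = -96*((-12 + 49 - 50) + ½) = -96*(-13 + ½) = -96*(-25/2) = 1200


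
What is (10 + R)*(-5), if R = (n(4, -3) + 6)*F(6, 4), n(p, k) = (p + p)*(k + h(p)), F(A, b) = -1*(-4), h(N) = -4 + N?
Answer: 310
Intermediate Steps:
F(A, b) = 4
n(p, k) = 2*p*(-4 + k + p) (n(p, k) = (p + p)*(k + (-4 + p)) = (2*p)*(-4 + k + p) = 2*p*(-4 + k + p))
R = -72 (R = (2*4*(-4 - 3 + 4) + 6)*4 = (2*4*(-3) + 6)*4 = (-24 + 6)*4 = -18*4 = -72)
(10 + R)*(-5) = (10 - 72)*(-5) = -62*(-5) = 310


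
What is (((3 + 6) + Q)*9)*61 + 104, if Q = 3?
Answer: 6692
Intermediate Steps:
(((3 + 6) + Q)*9)*61 + 104 = (((3 + 6) + 3)*9)*61 + 104 = ((9 + 3)*9)*61 + 104 = (12*9)*61 + 104 = 108*61 + 104 = 6588 + 104 = 6692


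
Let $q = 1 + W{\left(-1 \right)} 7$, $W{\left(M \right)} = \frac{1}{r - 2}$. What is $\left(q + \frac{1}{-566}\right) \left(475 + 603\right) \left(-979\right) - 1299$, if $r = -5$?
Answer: $\frac{160064}{283} \approx 565.6$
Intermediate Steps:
$W{\left(M \right)} = - \frac{1}{7}$ ($W{\left(M \right)} = \frac{1}{-5 - 2} = \frac{1}{-7} = - \frac{1}{7}$)
$q = 0$ ($q = 1 - 1 = 0$)
$\left(q + \frac{1}{-566}\right) \left(475 + 603\right) \left(-979\right) - 1299 = \left(0 + \frac{1}{-566}\right) \left(475 + 603\right) \left(-979\right) - 1299 = \left(0 - \frac{1}{566}\right) 1078 \left(-979\right) - 1299 = \left(- \frac{1}{566}\right) 1078 \left(-979\right) - 1299 = \left(- \frac{539}{283}\right) \left(-979\right) - 1299 = \frac{527681}{283} - 1299 = \frac{160064}{283}$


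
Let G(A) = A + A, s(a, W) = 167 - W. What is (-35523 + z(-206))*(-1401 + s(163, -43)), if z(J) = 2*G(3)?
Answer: 42293601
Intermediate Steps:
G(A) = 2*A
z(J) = 12 (z(J) = 2*(2*3) = 2*6 = 12)
(-35523 + z(-206))*(-1401 + s(163, -43)) = (-35523 + 12)*(-1401 + (167 - 1*(-43))) = -35511*(-1401 + (167 + 43)) = -35511*(-1401 + 210) = -35511*(-1191) = 42293601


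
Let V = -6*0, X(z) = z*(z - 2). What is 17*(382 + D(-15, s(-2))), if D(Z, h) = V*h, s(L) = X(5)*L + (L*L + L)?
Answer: 6494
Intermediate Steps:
X(z) = z*(-2 + z)
s(L) = L² + 16*L (s(L) = (5*(-2 + 5))*L + (L*L + L) = (5*3)*L + (L² + L) = 15*L + (L + L²) = L² + 16*L)
V = 0
D(Z, h) = 0 (D(Z, h) = 0*h = 0)
17*(382 + D(-15, s(-2))) = 17*(382 + 0) = 17*382 = 6494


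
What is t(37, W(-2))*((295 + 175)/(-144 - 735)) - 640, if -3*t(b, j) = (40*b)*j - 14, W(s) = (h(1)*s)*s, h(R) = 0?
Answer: -1694260/2637 ≈ -642.50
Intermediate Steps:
W(s) = 0 (W(s) = (0*s)*s = 0*s = 0)
t(b, j) = 14/3 - 40*b*j/3 (t(b, j) = -((40*b)*j - 14)/3 = -(40*b*j - 14)/3 = -(-14 + 40*b*j)/3 = 14/3 - 40*b*j/3)
t(37, W(-2))*((295 + 175)/(-144 - 735)) - 640 = (14/3 - 40/3*37*0)*((295 + 175)/(-144 - 735)) - 640 = (14/3 + 0)*(470/(-879)) - 640 = 14*(470*(-1/879))/3 - 640 = (14/3)*(-470/879) - 640 = -6580/2637 - 640 = -1694260/2637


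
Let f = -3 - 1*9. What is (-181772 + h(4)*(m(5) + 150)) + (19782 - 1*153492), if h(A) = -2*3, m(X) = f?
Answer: -316310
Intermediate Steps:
f = -12 (f = -3 - 9 = -12)
m(X) = -12
h(A) = -6
(-181772 + h(4)*(m(5) + 150)) + (19782 - 1*153492) = (-181772 - 6*(-12 + 150)) + (19782 - 1*153492) = (-181772 - 6*138) + (19782 - 153492) = (-181772 - 828) - 133710 = -182600 - 133710 = -316310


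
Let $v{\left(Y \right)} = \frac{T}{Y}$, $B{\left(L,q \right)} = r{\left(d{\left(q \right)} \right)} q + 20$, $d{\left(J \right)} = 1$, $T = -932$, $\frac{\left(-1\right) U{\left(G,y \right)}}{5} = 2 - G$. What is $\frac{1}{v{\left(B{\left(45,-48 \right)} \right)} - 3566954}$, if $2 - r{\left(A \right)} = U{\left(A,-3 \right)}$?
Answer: $- \frac{79}{281789133} \approx -2.8035 \cdot 10^{-7}$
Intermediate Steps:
$U{\left(G,y \right)} = -10 + 5 G$ ($U{\left(G,y \right)} = - 5 \left(2 - G\right) = -10 + 5 G$)
$r{\left(A \right)} = 12 - 5 A$ ($r{\left(A \right)} = 2 - \left(-10 + 5 A\right) = 12 - 5 A$)
$B{\left(L,q \right)} = 20 + 7 q$ ($B{\left(L,q \right)} = \left(12 - 5\right) q + 20 = 7 q + 20 = 20 + 7 q$)
$v{\left(Y \right)} = - \frac{932}{Y}$
$\frac{1}{v{\left(B{\left(45,-48 \right)} \right)} - 3566954} = \frac{1}{- \frac{932}{20 + 7 \left(-48\right)} - 3566954} = \frac{1}{- \frac{932}{20 - 336} - 3566954} = \frac{1}{- \frac{932}{-316} - 3566954} = \frac{1}{\left(-932\right) \left(- \frac{1}{316}\right) - 3566954} = \frac{1}{\frac{233}{79} - 3566954} = \frac{1}{- \frac{281789133}{79}} = - \frac{79}{281789133}$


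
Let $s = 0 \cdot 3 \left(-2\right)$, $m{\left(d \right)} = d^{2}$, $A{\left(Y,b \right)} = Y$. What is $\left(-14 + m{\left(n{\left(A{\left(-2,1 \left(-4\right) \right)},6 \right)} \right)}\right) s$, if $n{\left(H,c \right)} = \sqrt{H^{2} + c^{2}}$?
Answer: $0$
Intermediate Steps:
$s = 0$ ($s = 0 \left(-2\right) = 0$)
$\left(-14 + m{\left(n{\left(A{\left(-2,1 \left(-4\right) \right)},6 \right)} \right)}\right) s = \left(-14 + \left(\sqrt{\left(-2\right)^{2} + 6^{2}}\right)^{2}\right) 0 = \left(-14 + \left(\sqrt{4 + 36}\right)^{2}\right) 0 = \left(-14 + \left(\sqrt{40}\right)^{2}\right) 0 = \left(-14 + \left(2 \sqrt{10}\right)^{2}\right) 0 = \left(-14 + 40\right) 0 = 26 \cdot 0 = 0$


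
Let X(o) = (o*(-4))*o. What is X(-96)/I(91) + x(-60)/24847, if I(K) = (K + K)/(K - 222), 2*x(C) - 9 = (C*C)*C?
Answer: 119971079667/4522154 ≈ 26530.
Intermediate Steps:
x(C) = 9/2 + C**3/2 (x(C) = 9/2 + ((C*C)*C)/2 = 9/2 + (C**2*C)/2 = 9/2 + C**3/2)
X(o) = -4*o**2 (X(o) = (-4*o)*o = -4*o**2)
I(K) = 2*K/(-222 + K) (I(K) = (2*K)/(-222 + K) = 2*K/(-222 + K))
X(-96)/I(91) + x(-60)/24847 = (-4*(-96)**2)/((2*91/(-222 + 91))) + (9/2 + (1/2)*(-60)**3)/24847 = (-4*9216)/((2*91/(-131))) + (9/2 + (1/2)*(-216000))*(1/24847) = -36864/(2*91*(-1/131)) + (9/2 - 108000)*(1/24847) = -36864/(-182/131) - 215991/2*1/24847 = -36864*(-131/182) - 215991/49694 = 2414592/91 - 215991/49694 = 119971079667/4522154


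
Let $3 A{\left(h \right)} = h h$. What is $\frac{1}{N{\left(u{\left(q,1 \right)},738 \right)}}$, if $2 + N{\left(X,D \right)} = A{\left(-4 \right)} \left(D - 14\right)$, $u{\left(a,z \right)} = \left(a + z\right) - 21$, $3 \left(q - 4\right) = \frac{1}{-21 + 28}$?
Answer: $\frac{3}{11578} \approx 0.00025911$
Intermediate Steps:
$q = \frac{85}{21}$ ($q = 4 + \frac{1}{3 \left(-21 + 28\right)} = 4 + \frac{1}{3 \cdot 7} = 4 + \frac{1}{3} \cdot \frac{1}{7} = 4 + \frac{1}{21} = \frac{85}{21} \approx 4.0476$)
$A{\left(h \right)} = \frac{h^{2}}{3}$ ($A{\left(h \right)} = \frac{h h}{3} = \frac{h^{2}}{3}$)
$u{\left(a,z \right)} = -21 + a + z$
$N{\left(X,D \right)} = - \frac{230}{3} + \frac{16 D}{3}$ ($N{\left(X,D \right)} = -2 + \frac{\left(-4\right)^{2}}{3} \left(D - 14\right) = -2 + \frac{1}{3} \cdot 16 \left(-14 + D\right) = -2 + \frac{16 \left(-14 + D\right)}{3} = -2 + \left(- \frac{224}{3} + \frac{16 D}{3}\right) = - \frac{230}{3} + \frac{16 D}{3}$)
$\frac{1}{N{\left(u{\left(q,1 \right)},738 \right)}} = \frac{1}{- \frac{230}{3} + \frac{16}{3} \cdot 738} = \frac{1}{- \frac{230}{3} + 3936} = \frac{1}{\frac{11578}{3}} = \frac{3}{11578}$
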